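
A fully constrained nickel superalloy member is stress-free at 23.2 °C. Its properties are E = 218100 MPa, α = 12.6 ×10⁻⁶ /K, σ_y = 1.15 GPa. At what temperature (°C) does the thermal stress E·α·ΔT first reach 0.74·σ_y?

E = 218100 MPa = 218.1 GPa.
σ_y = 1.15 GPa = 1150 MPa.
E·α·ΔT = 851.0 MPa ⇒ ΔT = 851.0 / (218.1×10³ × 12.6×10⁻⁶) = 309.7 K.
T = 23.2 + 309.7 = 332.9 °C.

333 °C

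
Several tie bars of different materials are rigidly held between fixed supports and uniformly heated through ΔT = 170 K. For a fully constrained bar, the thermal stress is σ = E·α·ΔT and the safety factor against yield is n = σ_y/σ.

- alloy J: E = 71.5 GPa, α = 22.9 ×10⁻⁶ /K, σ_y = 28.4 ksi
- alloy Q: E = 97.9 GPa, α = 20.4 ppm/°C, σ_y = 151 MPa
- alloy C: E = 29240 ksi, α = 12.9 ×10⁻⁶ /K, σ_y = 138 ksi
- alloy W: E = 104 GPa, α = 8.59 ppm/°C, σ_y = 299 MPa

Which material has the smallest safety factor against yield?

Converting E to GPa, α to ×10⁻⁶/K, σ_y to MPa, then σ and n for each:
  alloy J: E = 71.50, α = 22.9, σ_y = 195.8 → σ = 278 MPa, n = 0.703
  alloy Q: E = 97.90, α = 20.4, σ_y = 151.0 → σ = 340 MPa, n = 0.445
  alloy C: E = 201.6, α = 12.9, σ_y = 951.5 → σ = 442 MPa, n = 2.15
  alloy W: E = 104.0, α = 8.59, σ_y = 299.0 → σ = 152 MPa, n = 1.97
Smallest n: alloy Q with n = 0.445.

alloy Q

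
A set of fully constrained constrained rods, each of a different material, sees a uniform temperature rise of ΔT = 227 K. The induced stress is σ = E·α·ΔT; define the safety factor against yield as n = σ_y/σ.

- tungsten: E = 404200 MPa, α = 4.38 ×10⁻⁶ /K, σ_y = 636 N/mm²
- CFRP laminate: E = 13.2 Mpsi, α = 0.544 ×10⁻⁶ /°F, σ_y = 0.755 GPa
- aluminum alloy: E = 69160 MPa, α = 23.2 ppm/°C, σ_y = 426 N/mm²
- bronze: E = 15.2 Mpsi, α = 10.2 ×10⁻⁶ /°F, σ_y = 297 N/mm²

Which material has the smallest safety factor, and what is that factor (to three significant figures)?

bronze, n = 0.680

Converting E to GPa, α to ×10⁻⁶/K, σ_y to MPa, then σ and n for each:
  tungsten: E = 404.2, α = 4.38, σ_y = 636.0 → σ = 402 MPa, n = 1.58
  CFRP laminate: E = 91.01, α = 0.979, σ_y = 755.0 → σ = 20.2 MPa, n = 37.3
  aluminum alloy: E = 69.16, α = 23.2, σ_y = 426.0 → σ = 364 MPa, n = 1.17
  bronze: E = 104.8, α = 18.4, σ_y = 297.0 → σ = 437 MPa, n = 0.680
Smallest n: bronze with n = 0.680.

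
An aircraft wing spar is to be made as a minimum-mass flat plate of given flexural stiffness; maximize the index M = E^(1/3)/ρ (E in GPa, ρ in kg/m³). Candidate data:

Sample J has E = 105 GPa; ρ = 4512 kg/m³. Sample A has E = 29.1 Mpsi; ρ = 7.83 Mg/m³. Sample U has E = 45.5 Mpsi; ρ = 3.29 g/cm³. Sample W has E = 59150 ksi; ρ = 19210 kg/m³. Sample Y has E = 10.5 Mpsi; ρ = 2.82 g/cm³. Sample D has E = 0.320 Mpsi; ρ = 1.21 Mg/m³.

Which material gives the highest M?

After converting to SI:
  sample J: E = 105.0 GPa, ρ = 4512 kg/m³
  sample A: E = 200.6 GPa, ρ = 7830 kg/m³
  sample U: E = 313.7 GPa, ρ = 3290 kg/m³
  sample W: E = 407.8 GPa, ρ = 19210 kg/m³
  sample Y: E = 72.39 GPa, ρ = 2820 kg/m³
  sample D: E = 2.206 GPa, ρ = 1210 kg/m³
  sample U: M = 2.07×10⁻³
  sample Y: M = 1.48×10⁻³
  sample D: M = 1.08×10⁻³
  sample J: M = 1.05×10⁻³
  sample A: M = 0.748×10⁻³
  sample W: M = 0.386×10⁻³
Sample U has the largest M.

sample U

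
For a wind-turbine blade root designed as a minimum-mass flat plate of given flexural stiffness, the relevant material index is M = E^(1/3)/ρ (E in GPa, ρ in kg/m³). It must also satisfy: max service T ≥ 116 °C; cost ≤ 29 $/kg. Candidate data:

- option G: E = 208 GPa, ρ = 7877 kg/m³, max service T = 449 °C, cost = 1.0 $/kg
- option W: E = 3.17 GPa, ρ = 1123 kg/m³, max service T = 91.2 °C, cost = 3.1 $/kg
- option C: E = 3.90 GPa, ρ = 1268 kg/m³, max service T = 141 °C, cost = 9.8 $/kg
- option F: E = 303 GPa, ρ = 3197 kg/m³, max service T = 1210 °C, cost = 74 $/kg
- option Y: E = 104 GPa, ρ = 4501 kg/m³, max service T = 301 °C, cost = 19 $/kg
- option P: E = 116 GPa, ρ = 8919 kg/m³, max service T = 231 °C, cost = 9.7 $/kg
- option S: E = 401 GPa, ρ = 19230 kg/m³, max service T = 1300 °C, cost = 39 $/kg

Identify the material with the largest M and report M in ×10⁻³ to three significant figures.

option C, M = 1.24×10⁻³

Screen on constraints: max service T ≥ 116 °C; cost ≤ 29 $/kg. Survivors: option G, option C, option Y, option P.
Computing M directly (units already consistent):
  option C: M = 1.24×10⁻³
  option Y: M = 1.04×10⁻³
  option G: M = 0.752×10⁻³
  option P: M = 0.547×10⁻³
Option C ranks first.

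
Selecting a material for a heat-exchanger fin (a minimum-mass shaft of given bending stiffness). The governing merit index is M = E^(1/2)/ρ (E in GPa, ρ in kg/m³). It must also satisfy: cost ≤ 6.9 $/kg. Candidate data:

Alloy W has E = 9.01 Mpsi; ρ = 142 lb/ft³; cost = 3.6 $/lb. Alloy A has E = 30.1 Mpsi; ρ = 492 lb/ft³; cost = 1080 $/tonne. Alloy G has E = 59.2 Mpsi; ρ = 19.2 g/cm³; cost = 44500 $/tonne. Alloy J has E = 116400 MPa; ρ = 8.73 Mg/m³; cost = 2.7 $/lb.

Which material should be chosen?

alloy A

Screen on constraints: cost ≤ 6.9 $/kg. Survivors: alloy A, alloy J.
In SI units:
  alloy A: E = 207.5 GPa, ρ = 7881 kg/m³
  alloy J: E = 116.4 GPa, ρ = 8730 kg/m³
  alloy A: M = 1.83×10⁻³
  alloy J: M = 1.24×10⁻³
Alloy A has the largest M.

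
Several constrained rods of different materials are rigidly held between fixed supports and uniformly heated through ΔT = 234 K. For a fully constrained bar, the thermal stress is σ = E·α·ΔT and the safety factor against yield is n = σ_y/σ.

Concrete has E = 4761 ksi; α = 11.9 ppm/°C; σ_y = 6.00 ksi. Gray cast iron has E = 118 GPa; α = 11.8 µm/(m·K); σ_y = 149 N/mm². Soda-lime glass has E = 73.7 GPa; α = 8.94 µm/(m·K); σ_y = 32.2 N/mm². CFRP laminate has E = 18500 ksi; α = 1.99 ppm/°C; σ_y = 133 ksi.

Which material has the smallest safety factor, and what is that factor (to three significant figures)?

soda-lime glass, n = 0.209

With everything in SI (GPa, ×10⁻⁶/K, MPa):
  concrete: E = 32.83, α = 11.9, σ_y = 41.37 → σ = 91.4 MPa, n = 0.453
  gray cast iron: E = 118.0, α = 11.8, σ_y = 149.0 → σ = 326 MPa, n = 0.457
  soda-lime glass: E = 73.70, α = 8.94, σ_y = 32.20 → σ = 154 MPa, n = 0.209
  CFRP laminate: E = 127.6, α = 1.99, σ_y = 917.0 → σ = 59.4 MPa, n = 15.4
Smallest n: soda-lime glass with n = 0.209.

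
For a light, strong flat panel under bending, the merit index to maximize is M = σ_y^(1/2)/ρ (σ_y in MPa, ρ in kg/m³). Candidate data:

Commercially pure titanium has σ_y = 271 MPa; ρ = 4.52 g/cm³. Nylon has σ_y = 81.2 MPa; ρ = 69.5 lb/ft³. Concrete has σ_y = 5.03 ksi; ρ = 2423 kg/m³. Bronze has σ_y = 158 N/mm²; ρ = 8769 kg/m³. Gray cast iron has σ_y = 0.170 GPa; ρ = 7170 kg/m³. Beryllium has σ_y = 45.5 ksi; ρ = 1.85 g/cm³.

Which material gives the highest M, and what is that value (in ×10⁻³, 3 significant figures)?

beryllium, M = 9.57×10⁻³

Putting every candidate on a common basis:
  commercially pure titanium: σ_y = 271.0 MPa, ρ = 4520 kg/m³
  nylon: σ_y = 81.20 MPa, ρ = 1113 kg/m³
  concrete: σ_y = 34.68 MPa, ρ = 2423 kg/m³
  bronze: σ_y = 158.0 MPa, ρ = 8769 kg/m³
  gray cast iron: σ_y = 170.0 MPa, ρ = 7170 kg/m³
  beryllium: σ_y = 313.7 MPa, ρ = 1850 kg/m³
  beryllium: M = 9.57×10⁻³
  nylon: M = 8.09×10⁻³
  commercially pure titanium: M = 3.64×10⁻³
  concrete: M = 2.43×10⁻³
  gray cast iron: M = 1.82×10⁻³
  bronze: M = 1.43×10⁻³
The maximum is for beryllium.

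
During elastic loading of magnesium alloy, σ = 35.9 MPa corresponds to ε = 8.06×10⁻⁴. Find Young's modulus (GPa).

44.5 GPa

E = σ/ε = 35.9 MPa / 8.06×10⁻⁴ = 44540 MPa = 44.5 GPa.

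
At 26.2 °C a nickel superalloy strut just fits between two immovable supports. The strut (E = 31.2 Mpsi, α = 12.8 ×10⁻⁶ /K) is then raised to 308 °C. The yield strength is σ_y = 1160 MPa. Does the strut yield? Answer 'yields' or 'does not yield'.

does not yield

E = 31.2 Mpsi = 215.1 GPa.
ΔT = 281.8 K. Constrained thermal stress σ = E·α·ΔT = 215.1×10³ MPa × 12.8×10⁻⁶ × 281.8 = 776 MPa (compressive).
Compare to σ_y = 1160 MPa: σ < σ_y, so it does not yield.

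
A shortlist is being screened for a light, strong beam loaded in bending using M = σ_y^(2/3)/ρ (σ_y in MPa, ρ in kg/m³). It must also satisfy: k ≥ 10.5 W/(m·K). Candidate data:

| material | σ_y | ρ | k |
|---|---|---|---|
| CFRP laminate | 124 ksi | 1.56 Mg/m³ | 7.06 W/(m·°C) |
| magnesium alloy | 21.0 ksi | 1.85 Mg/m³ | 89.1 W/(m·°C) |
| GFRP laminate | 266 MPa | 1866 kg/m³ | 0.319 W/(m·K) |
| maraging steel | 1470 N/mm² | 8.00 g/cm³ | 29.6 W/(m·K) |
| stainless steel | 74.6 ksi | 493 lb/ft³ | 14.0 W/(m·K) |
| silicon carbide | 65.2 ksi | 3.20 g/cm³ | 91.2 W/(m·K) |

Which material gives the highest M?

Screen on constraints: k ≥ 10.5 W/(m·K). Survivors: magnesium alloy, maraging steel, stainless steel, silicon carbide.
In SI units:
  magnesium alloy: σ_y = 144.8 MPa, ρ = 1850 kg/m³
  maraging steel: σ_y = 1470 MPa, ρ = 8000 kg/m³
  stainless steel: σ_y = 514.3 MPa, ρ = 7897 kg/m³
  silicon carbide: σ_y = 449.5 MPa, ρ = 3200 kg/m³
  silicon carbide: M = 18.3×10⁻³
  maraging steel: M = 16.2×10⁻³
  magnesium alloy: M = 14.9×10⁻³
  stainless steel: M = 8.13×10⁻³
Highest index: silicon carbide.

silicon carbide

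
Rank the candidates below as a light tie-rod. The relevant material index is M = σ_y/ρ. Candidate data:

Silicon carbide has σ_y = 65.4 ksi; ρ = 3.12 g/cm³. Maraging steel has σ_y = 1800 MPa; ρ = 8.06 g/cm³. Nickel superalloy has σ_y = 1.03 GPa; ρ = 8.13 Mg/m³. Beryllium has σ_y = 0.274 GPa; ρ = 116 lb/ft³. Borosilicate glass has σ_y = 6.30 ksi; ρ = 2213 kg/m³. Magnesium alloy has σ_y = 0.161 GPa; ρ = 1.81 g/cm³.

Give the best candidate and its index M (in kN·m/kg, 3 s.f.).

Normalizing units and computing the index:
  silicon carbide: σ_y = 450.9 MPa, ρ = 3120 kg/m³
  maraging steel: σ_y = 1800 MPa, ρ = 8060 kg/m³
  nickel superalloy: σ_y = 1030 MPa, ρ = 8130 kg/m³
  beryllium: σ_y = 274.0 MPa, ρ = 1858 kg/m³
  borosilicate glass: σ_y = 43.44 MPa, ρ = 2213 kg/m³
  magnesium alloy: σ_y = 161.0 MPa, ρ = 1810 kg/m³
  maraging steel: M = 223 kN·m/kg
  beryllium: M = 147 kN·m/kg
  silicon carbide: M = 145 kN·m/kg
  nickel superalloy: M = 127 kN·m/kg
  magnesium alloy: M = 89.0 kN·m/kg
  borosilicate glass: M = 19.6 kN·m/kg
Maraging steel ranks first.

maraging steel, M = 223 kN·m/kg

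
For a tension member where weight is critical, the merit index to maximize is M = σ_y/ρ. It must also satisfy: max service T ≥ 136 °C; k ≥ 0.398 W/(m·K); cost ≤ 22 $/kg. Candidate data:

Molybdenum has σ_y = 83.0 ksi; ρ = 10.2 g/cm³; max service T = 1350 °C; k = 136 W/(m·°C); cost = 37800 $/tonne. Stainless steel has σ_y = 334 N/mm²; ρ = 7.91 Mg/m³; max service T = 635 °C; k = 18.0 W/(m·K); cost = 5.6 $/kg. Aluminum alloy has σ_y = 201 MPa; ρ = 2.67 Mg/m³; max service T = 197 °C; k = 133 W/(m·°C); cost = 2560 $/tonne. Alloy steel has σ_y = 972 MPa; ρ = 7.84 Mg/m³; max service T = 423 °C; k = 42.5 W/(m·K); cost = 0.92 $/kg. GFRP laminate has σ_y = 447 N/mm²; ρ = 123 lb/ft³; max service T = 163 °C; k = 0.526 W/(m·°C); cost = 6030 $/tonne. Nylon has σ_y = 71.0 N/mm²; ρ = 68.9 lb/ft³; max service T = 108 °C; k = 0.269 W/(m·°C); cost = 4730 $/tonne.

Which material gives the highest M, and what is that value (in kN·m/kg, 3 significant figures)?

GFRP laminate, M = 227 kN·m/kg

Screen on constraints: max service T ≥ 136 °C; k ≥ 0.398 W/(m·K); cost ≤ 22 $/kg. Survivors: stainless steel, aluminum alloy, alloy steel, GFRP laminate.
Convert each candidate to consistent units, then evaluate M:
  stainless steel: σ_y = 334.0 MPa, ρ = 7910 kg/m³
  aluminum alloy: σ_y = 201.0 MPa, ρ = 2670 kg/m³
  alloy steel: σ_y = 972.0 MPa, ρ = 7840 kg/m³
  GFRP laminate: σ_y = 447.0 MPa, ρ = 1970 kg/m³
  GFRP laminate: M = 227 kN·m/kg
  alloy steel: M = 124 kN·m/kg
  aluminum alloy: M = 75.3 kN·m/kg
  stainless steel: M = 42.2 kN·m/kg
GFRP laminate ranks first.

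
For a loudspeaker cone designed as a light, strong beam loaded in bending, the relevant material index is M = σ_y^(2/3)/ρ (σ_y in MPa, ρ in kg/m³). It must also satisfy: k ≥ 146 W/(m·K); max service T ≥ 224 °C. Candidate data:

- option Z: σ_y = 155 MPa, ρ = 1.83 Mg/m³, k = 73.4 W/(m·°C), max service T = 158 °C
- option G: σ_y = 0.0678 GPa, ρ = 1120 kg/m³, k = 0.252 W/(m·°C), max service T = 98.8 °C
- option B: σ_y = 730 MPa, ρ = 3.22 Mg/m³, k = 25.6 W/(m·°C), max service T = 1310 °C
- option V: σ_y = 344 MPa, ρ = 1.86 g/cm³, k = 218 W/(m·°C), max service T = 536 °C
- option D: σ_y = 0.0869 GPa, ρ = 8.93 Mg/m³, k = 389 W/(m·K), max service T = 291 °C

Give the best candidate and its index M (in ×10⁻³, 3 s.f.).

option V, M = 26.4×10⁻³

Screen on constraints: k ≥ 146 W/(m·K); max service T ≥ 224 °C. Survivors: option V, option D.
Convert each candidate to consistent units, then evaluate M:
  option V: σ_y = 344.0 MPa, ρ = 1860 kg/m³
  option D: σ_y = 86.90 MPa, ρ = 8930 kg/m³
  option V: M = 26.4×10⁻³
  option D: M = 2.20×10⁻³
Highest index: option V.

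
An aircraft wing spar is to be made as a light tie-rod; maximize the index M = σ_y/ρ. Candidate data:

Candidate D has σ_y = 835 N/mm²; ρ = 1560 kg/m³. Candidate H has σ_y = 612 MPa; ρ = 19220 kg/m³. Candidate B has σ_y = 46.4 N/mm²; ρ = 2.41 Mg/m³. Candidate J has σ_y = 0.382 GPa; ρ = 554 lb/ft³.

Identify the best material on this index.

Putting every candidate on a common basis:
  candidate D: σ_y = 835.0 MPa, ρ = 1560 kg/m³
  candidate H: σ_y = 612.0 MPa, ρ = 19220 kg/m³
  candidate B: σ_y = 46.40 MPa, ρ = 2410 kg/m³
  candidate J: σ_y = 382.0 MPa, ρ = 8874 kg/m³
  candidate D: M = 535 kN·m/kg
  candidate J: M = 43.0 kN·m/kg
  candidate H: M = 31.8 kN·m/kg
  candidate B: M = 19.3 kN·m/kg
Highest index: candidate D.

candidate D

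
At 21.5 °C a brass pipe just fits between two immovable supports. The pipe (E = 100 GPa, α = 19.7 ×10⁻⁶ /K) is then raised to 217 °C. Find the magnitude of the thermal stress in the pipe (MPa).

ΔT = 195.5 K. Constrained thermal stress σ = E·α·ΔT = 100.0×10³ MPa × 19.7×10⁻⁶ × 195.5 = 385 MPa (compressive).

385 MPa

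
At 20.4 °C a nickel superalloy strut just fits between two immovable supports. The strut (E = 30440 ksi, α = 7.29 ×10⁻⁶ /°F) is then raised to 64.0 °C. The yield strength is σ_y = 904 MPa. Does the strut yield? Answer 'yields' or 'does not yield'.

E = 30440 ksi = 209.9 GPa.
α = 7.29×10⁻⁶/°F × 9/5 = 13.1×10⁻⁶/K.
ΔT = 43.60 K. Constrained thermal stress σ = E·α·ΔT = 209.9×10³ MPa × 13.1×10⁻⁶ × 43.60 = 120 MPa (compressive).
Compare to σ_y = 904 MPa: σ < σ_y, so it does not yield.

does not yield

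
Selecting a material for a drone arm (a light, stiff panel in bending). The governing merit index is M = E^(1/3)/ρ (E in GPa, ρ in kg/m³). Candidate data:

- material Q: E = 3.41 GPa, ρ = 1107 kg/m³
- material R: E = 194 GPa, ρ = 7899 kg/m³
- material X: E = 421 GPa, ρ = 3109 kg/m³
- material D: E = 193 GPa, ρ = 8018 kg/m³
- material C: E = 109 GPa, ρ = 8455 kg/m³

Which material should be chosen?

Evaluate M for each candidate:
  material X: M = 2.41×10⁻³
  material Q: M = 1.36×10⁻³
  material R: M = 0.733×10⁻³
  material D: M = 0.721×10⁻³
  material C: M = 0.565×10⁻³
Material X has the largest M.

material X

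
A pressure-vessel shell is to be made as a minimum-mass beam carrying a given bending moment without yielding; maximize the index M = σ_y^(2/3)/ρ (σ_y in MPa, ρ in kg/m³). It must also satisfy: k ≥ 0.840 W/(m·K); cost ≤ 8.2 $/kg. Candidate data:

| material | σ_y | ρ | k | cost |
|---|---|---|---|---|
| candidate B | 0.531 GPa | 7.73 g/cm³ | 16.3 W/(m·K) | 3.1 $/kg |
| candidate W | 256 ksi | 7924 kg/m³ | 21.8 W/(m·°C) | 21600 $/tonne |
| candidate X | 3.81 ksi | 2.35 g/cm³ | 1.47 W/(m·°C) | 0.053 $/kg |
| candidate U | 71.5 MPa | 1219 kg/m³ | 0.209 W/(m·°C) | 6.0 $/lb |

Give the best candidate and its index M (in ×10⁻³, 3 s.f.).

candidate B, M = 8.48×10⁻³

Screen on constraints: k ≥ 0.840 W/(m·K); cost ≤ 8.2 $/kg. Survivors: candidate B, candidate X.
After converting to SI:
  candidate B: σ_y = 531.0 MPa, ρ = 7730 kg/m³
  candidate X: σ_y = 26.27 MPa, ρ = 2350 kg/m³
  candidate B: M = 8.48×10⁻³
  candidate X: M = 3.76×10⁻³
Highest index: candidate B.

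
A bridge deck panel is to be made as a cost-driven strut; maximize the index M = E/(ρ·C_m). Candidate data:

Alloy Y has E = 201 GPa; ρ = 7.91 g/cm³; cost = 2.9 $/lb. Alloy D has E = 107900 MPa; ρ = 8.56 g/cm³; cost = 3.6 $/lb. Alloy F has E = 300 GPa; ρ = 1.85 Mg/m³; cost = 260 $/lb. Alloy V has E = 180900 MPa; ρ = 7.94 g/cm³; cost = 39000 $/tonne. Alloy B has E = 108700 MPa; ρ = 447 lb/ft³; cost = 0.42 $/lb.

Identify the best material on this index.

Normalizing units and computing the index:
  alloy Y: E = 201.0 GPa, ρ = 7910 kg/m³, cost = 6.393 $/kg
  alloy D: E = 107.9 GPa, ρ = 8560 kg/m³, cost = 7.937 $/kg
  alloy F: E = 300.0 GPa, ρ = 1850 kg/m³, cost = 573.2 $/kg
  alloy V: E = 180.9 GPa, ρ = 7940 kg/m³, cost = 39.00 $/kg
  alloy B: E = 108.7 GPa, ρ = 7160 kg/m³, cost = 0.9259 $/kg
  alloy B: M = 16.4 MN·m per $
  alloy Y: M = 3.97 MN·m per $
  alloy D: M = 1.59 MN·m per $
  alloy V: M = 0.584 MN·m per $
  alloy F: M = 0.283 MN·m per $
Alloy B ranks first.

alloy B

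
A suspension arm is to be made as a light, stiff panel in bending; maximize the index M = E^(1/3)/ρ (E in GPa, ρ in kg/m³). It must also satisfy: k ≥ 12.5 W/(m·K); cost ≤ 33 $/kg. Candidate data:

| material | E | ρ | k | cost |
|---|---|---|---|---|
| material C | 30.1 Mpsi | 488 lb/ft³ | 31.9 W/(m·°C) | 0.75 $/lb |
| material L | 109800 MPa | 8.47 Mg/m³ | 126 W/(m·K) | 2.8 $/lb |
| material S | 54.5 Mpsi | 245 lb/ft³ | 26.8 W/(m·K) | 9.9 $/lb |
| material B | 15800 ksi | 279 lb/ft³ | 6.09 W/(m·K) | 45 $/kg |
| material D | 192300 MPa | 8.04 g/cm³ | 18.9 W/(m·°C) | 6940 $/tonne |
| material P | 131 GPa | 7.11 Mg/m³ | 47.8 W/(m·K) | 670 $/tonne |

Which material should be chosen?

Screen on constraints: k ≥ 12.5 W/(m·K); cost ≤ 33 $/kg. Survivors: material C, material L, material S, material D, material P.
Convert each candidate to consistent units, then evaluate M:
  material C: E = 207.5 GPa, ρ = 7817 kg/m³
  material L: E = 109.8 GPa, ρ = 8470 kg/m³
  material S: E = 375.8 GPa, ρ = 3925 kg/m³
  material D: E = 192.3 GPa, ρ = 8040 kg/m³
  material P: E = 131.0 GPa, ρ = 7110 kg/m³
  material S: M = 1.84×10⁻³
  material C: M = 0.757×10⁻³
  material D: M = 0.718×10⁻³
  material P: M = 0.714×10⁻³
  material L: M = 0.565×10⁻³
Material S ranks first.

material S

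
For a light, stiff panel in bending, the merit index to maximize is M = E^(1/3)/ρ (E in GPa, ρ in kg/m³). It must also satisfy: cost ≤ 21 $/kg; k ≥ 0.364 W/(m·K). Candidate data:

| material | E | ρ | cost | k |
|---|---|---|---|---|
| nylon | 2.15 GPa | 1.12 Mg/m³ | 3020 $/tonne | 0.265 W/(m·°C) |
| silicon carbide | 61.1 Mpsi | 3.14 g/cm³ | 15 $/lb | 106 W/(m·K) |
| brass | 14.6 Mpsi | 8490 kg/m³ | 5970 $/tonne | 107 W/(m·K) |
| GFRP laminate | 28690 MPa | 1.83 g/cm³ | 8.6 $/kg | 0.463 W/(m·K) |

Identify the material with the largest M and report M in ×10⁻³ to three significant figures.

Screen on constraints: cost ≤ 21 $/kg; k ≥ 0.364 W/(m·K). Survivors: brass, GFRP laminate.
Convert each candidate to consistent units, then evaluate M:
  brass: E = 100.7 GPa, ρ = 8490 kg/m³
  GFRP laminate: E = 28.69 GPa, ρ = 1830 kg/m³
  GFRP laminate: M = 1.67×10⁻³
  brass: M = 0.548×10⁻³
GFRP laminate has the largest M.

GFRP laminate, M = 1.67×10⁻³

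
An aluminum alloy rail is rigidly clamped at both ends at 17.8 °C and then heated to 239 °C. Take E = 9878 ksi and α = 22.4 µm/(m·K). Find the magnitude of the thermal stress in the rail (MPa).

E = 9878 ksi = 68.11 GPa.
ΔT = 221.2 K. Constrained thermal stress σ = E·α·ΔT = 68.11×10³ MPa × 22.4×10⁻⁶ × 221.2 = 337 MPa (compressive).

337 MPa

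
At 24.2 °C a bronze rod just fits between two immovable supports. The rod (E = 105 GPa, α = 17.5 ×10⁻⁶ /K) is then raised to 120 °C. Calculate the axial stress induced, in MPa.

ΔT = 95.80 K. Constrained thermal stress σ = E·α·ΔT = 105.0×10³ MPa × 17.5×10⁻⁶ × 95.80 = 176 MPa (compressive).

176 MPa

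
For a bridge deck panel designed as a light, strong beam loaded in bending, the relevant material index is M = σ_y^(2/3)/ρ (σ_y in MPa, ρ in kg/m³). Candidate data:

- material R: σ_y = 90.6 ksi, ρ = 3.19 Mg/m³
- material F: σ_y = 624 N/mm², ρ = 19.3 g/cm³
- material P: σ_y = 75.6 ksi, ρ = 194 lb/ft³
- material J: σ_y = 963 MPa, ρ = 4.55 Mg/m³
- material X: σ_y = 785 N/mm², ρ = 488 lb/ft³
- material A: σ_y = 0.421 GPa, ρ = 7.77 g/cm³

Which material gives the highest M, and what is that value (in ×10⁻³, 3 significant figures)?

Convert each candidate to consistent units, then evaluate M:
  material R: σ_y = 624.7 MPa, ρ = 3190 kg/m³
  material F: σ_y = 624.0 MPa, ρ = 19300 kg/m³
  material P: σ_y = 521.2 MPa, ρ = 3108 kg/m³
  material J: σ_y = 963.0 MPa, ρ = 4550 kg/m³
  material X: σ_y = 785.0 MPa, ρ = 7817 kg/m³
  material A: σ_y = 421.0 MPa, ρ = 7770 kg/m³
  material R: M = 22.9×10⁻³
  material J: M = 21.4×10⁻³
  material P: M = 20.8×10⁻³
  material X: M = 10.9×10⁻³
  material A: M = 7.23×10⁻³
  material F: M = 3.78×10⁻³
Material R ranks first.

material R, M = 22.9×10⁻³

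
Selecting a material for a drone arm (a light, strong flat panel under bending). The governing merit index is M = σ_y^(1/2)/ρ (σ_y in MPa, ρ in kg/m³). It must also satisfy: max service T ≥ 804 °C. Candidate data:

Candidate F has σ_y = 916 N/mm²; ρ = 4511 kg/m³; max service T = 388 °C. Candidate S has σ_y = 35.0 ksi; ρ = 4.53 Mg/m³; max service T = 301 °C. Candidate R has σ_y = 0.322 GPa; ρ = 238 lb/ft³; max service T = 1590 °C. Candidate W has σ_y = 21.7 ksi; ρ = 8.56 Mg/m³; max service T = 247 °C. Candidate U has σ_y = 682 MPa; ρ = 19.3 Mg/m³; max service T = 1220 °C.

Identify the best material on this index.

candidate R

Screen on constraints: max service T ≥ 804 °C. Survivors: candidate R, candidate U.
Putting every candidate on a common basis:
  candidate R: σ_y = 322.0 MPa, ρ = 3812 kg/m³
  candidate U: σ_y = 682.0 MPa, ρ = 19300 kg/m³
  candidate R: M = 4.71×10⁻³
  candidate U: M = 1.35×10⁻³
Candidate R ranks first.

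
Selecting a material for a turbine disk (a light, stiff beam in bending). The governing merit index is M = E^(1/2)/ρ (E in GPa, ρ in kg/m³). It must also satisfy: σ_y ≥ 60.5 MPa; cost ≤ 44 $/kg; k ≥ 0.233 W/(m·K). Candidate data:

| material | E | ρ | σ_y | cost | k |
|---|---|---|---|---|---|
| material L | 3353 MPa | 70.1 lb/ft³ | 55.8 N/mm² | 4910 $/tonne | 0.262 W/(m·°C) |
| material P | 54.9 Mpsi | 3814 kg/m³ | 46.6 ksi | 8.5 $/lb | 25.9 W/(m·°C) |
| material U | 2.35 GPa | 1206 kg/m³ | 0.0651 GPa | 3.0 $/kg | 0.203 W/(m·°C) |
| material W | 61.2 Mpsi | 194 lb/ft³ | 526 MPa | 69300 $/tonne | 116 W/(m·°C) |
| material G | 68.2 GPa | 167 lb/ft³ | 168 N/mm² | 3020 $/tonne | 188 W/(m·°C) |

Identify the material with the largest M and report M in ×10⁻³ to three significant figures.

material P, M = 5.10×10⁻³

Screen on constraints: σ_y ≥ 60.5 MPa; cost ≤ 44 $/kg; k ≥ 0.233 W/(m·K). Survivors: material P, material G.
After converting to SI:
  material P: E = 378.5 GPa, ρ = 3814 kg/m³
  material G: E = 68.20 GPa, ρ = 2675 kg/m³
  material P: M = 5.10×10⁻³
  material G: M = 3.09×10⁻³
The maximum is for material P.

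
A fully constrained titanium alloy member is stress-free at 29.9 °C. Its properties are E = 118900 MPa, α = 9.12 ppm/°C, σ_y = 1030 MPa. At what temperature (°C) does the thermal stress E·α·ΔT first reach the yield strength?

E = 118900 MPa = 118.9 GPa.
E·α·ΔT = 1030 MPa ⇒ ΔT = 1030 / (118.9×10³ × 9.12×10⁻⁶) = 949.9 K.
T = 29.9 + 949.9 = 979.8 °C.

980 °C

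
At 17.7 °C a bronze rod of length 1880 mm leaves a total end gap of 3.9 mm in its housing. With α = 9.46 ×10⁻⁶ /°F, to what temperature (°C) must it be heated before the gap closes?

140 °C

α = 9.46×10⁻⁶/°F × 9/5 = 17.0×10⁻⁶/K.
α·L₀·ΔT = 3.9 mm ⇒ ΔT = 3.9 / (17.0×10⁻⁶ × 1880.0) = 121.8 K.
T = 17.7 + 121.8 = 139.5 °C.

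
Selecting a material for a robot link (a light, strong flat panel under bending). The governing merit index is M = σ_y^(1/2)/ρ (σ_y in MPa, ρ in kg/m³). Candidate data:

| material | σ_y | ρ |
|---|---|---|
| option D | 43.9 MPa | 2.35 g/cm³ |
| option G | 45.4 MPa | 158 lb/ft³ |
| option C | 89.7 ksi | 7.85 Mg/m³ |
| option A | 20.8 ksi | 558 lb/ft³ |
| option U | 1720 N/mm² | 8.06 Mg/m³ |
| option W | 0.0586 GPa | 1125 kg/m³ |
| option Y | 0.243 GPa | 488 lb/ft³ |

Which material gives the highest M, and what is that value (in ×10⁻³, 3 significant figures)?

After converting to SI:
  option D: σ_y = 43.90 MPa, ρ = 2350 kg/m³
  option G: σ_y = 45.40 MPa, ρ = 2531 kg/m³
  option C: σ_y = 618.5 MPa, ρ = 7850 kg/m³
  option A: σ_y = 143.4 MPa, ρ = 8938 kg/m³
  option U: σ_y = 1720 MPa, ρ = 8060 kg/m³
  option W: σ_y = 58.60 MPa, ρ = 1125 kg/m³
  option Y: σ_y = 243.0 MPa, ρ = 7817 kg/m³
  option W: M = 6.80×10⁻³
  option U: M = 5.15×10⁻³
  option C: M = 3.17×10⁻³
  option D: M = 2.82×10⁻³
  option G: M = 2.66×10⁻³
  option Y: M = 1.99×10⁻³
  option A: M = 1.34×10⁻³
The maximum is for option W.

option W, M = 6.80×10⁻³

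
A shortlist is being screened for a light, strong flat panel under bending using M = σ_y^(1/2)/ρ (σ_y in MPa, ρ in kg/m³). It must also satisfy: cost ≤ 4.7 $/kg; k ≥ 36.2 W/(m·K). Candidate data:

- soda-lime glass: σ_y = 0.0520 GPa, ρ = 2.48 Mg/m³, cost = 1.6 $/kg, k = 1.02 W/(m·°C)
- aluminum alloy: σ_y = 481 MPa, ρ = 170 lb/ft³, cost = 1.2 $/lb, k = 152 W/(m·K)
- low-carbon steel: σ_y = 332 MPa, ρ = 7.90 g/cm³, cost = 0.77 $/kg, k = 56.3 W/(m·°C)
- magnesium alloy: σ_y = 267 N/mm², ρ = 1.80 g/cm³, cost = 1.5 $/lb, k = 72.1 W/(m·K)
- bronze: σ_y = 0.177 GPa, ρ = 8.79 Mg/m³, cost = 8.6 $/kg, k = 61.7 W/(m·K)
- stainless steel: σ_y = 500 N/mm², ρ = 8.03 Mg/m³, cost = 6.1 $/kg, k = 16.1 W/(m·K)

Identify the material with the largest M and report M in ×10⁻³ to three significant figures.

Screen on constraints: cost ≤ 4.7 $/kg; k ≥ 36.2 W/(m·K). Survivors: aluminum alloy, low-carbon steel, magnesium alloy.
Putting every candidate on a common basis:
  aluminum alloy: σ_y = 481.0 MPa, ρ = 2723 kg/m³
  low-carbon steel: σ_y = 332.0 MPa, ρ = 7900 kg/m³
  magnesium alloy: σ_y = 267.0 MPa, ρ = 1800 kg/m³
  magnesium alloy: M = 9.08×10⁻³
  aluminum alloy: M = 8.05×10⁻³
  low-carbon steel: M = 2.31×10⁻³
The maximum is for magnesium alloy.

magnesium alloy, M = 9.08×10⁻³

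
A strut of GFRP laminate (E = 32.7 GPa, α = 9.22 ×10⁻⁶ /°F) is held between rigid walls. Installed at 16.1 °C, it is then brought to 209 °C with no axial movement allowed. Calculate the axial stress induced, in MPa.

α = 9.22×10⁻⁶/°F × 9/5 = 16.6×10⁻⁶/K.
ΔT = 192.9 K. Constrained thermal stress σ = E·α·ΔT = 32.70×10³ MPa × 16.6×10⁻⁶ × 192.9 = 105 MPa (compressive).

105 MPa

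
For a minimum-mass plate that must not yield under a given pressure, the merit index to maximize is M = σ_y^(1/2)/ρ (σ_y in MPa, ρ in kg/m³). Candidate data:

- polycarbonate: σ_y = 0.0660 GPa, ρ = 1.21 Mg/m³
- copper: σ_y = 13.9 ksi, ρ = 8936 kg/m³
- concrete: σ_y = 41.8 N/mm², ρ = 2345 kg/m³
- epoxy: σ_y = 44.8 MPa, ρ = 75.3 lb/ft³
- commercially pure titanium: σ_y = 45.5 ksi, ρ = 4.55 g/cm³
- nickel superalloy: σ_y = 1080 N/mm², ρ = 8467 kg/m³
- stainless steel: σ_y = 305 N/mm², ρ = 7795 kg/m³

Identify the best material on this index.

polycarbonate

In SI units:
  polycarbonate: σ_y = 66.00 MPa, ρ = 1210 kg/m³
  copper: σ_y = 95.84 MPa, ρ = 8936 kg/m³
  concrete: σ_y = 41.80 MPa, ρ = 2345 kg/m³
  epoxy: σ_y = 44.80 MPa, ρ = 1206 kg/m³
  commercially pure titanium: σ_y = 313.7 MPa, ρ = 4550 kg/m³
  nickel superalloy: σ_y = 1080 MPa, ρ = 8467 kg/m³
  stainless steel: σ_y = 305.0 MPa, ρ = 7795 kg/m³
  polycarbonate: M = 6.71×10⁻³
  epoxy: M = 5.55×10⁻³
  commercially pure titanium: M = 3.89×10⁻³
  nickel superalloy: M = 3.88×10⁻³
  concrete: M = 2.76×10⁻³
  stainless steel: M = 2.24×10⁻³
  copper: M = 1.10×10⁻³
Polycarbonate ranks first.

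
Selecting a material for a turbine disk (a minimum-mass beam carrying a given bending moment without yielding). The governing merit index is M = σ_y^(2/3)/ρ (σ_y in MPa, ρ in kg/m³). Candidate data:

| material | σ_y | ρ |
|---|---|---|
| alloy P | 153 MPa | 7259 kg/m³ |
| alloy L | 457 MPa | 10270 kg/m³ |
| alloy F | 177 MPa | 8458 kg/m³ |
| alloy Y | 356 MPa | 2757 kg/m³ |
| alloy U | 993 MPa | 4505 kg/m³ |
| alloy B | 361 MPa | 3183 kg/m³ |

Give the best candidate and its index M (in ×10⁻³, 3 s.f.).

alloy U, M = 22.1×10⁻³

Per-candidate index values:
  alloy U: M = 22.1×10⁻³
  alloy Y: M = 18.2×10⁻³
  alloy B: M = 15.9×10⁻³
  alloy L: M = 5.78×10⁻³
  alloy P: M = 3.94×10⁻³
  alloy F: M = 3.73×10⁻³
Alloy U has the largest M.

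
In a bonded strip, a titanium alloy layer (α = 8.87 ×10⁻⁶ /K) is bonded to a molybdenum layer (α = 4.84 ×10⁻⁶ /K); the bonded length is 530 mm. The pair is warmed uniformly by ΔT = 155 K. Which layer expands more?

titanium alloy

α(titanium alloy) = 8.87×10⁻⁶/K vs α(molybdenum) = 4.84×10⁻⁶/K.
Higher α expands more for the same ΔT: titanium alloy.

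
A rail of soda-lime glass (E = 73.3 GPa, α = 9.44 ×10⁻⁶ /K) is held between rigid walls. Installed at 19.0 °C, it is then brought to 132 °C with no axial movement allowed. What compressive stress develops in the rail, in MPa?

78.2 MPa

ΔT = 113.0 K. Constrained thermal stress σ = E·α·ΔT = 73.30×10³ MPa × 9.44×10⁻⁶ × 113.0 = 78.2 MPa (compressive).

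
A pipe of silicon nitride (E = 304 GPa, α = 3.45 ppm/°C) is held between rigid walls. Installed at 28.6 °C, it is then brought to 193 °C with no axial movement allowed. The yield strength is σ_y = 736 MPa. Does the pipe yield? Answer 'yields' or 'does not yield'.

ΔT = 164.4 K. Constrained thermal stress σ = E·α·ΔT = 304.0×10³ MPa × 3.45×10⁻⁶ × 164.4 = 172 MPa (compressive).
Compare to σ_y = 736 MPa: σ < σ_y, so it does not yield.

does not yield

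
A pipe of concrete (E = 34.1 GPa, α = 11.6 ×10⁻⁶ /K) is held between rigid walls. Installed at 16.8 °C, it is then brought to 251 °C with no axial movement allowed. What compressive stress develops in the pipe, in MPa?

ΔT = 234.2 K. Constrained thermal stress σ = E·α·ΔT = 34.10×10³ MPa × 11.6×10⁻⁶ × 234.2 = 92.6 MPa (compressive).

92.6 MPa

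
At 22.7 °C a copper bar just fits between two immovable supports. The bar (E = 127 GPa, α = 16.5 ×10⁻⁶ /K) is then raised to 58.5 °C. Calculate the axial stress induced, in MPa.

75.0 MPa

ΔT = 35.80 K. Constrained thermal stress σ = E·α·ΔT = 127.0×10³ MPa × 16.5×10⁻⁶ × 35.80 = 75.0 MPa (compressive).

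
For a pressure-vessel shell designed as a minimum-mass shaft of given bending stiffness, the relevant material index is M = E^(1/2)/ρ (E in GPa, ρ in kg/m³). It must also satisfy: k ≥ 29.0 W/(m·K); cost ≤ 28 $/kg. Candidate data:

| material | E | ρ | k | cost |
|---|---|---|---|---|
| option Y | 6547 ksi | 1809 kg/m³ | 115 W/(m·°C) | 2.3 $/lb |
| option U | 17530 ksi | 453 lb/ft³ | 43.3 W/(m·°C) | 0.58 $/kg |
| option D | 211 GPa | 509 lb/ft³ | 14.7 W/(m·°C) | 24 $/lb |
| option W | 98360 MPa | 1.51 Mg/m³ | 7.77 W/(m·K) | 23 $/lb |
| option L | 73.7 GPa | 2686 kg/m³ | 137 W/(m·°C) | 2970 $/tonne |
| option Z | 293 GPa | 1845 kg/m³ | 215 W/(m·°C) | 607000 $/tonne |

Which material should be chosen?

option Y

Screen on constraints: k ≥ 29.0 W/(m·K); cost ≤ 28 $/kg. Survivors: option Y, option U, option L.
Convert each candidate to consistent units, then evaluate M:
  option Y: E = 45.14 GPa, ρ = 1809 kg/m³
  option U: E = 120.9 GPa, ρ = 7256 kg/m³
  option L: E = 73.70 GPa, ρ = 2686 kg/m³
  option Y: M = 3.71×10⁻³
  option L: M = 3.20×10⁻³
  option U: M = 1.52×10⁻³
The maximum is for option Y.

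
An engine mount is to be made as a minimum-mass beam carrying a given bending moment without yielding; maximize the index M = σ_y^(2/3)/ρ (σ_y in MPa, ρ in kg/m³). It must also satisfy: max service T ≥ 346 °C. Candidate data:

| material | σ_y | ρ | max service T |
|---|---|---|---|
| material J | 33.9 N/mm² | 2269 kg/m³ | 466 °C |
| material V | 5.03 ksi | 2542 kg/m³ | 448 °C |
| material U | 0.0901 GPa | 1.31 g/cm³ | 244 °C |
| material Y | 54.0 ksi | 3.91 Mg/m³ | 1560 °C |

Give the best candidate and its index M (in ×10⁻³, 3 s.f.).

Screen on constraints: max service T ≥ 346 °C. Survivors: material J, material V, material Y.
Normalizing units and computing the index:
  material J: σ_y = 33.90 MPa, ρ = 2269 kg/m³
  material V: σ_y = 34.68 MPa, ρ = 2542 kg/m³
  material Y: σ_y = 372.3 MPa, ρ = 3910 kg/m³
  material Y: M = 13.2×10⁻³
  material J: M = 4.62×10⁻³
  material V: M = 4.18×10⁻³
Highest index: material Y.

material Y, M = 13.2×10⁻³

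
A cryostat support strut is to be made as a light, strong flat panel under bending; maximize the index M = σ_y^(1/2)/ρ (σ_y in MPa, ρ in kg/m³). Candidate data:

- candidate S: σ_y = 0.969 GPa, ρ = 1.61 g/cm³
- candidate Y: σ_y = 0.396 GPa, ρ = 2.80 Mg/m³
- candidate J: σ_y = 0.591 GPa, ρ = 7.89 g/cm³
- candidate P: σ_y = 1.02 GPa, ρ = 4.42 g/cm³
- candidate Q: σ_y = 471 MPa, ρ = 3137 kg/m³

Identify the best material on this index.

Normalizing units and computing the index:
  candidate S: σ_y = 969.0 MPa, ρ = 1610 kg/m³
  candidate Y: σ_y = 396.0 MPa, ρ = 2800 kg/m³
  candidate J: σ_y = 591.0 MPa, ρ = 7890 kg/m³
  candidate P: σ_y = 1020 MPa, ρ = 4420 kg/m³
  candidate Q: σ_y = 471.0 MPa, ρ = 3137 kg/m³
  candidate S: M = 19.3×10⁻³
  candidate P: M = 7.23×10⁻³
  candidate Y: M = 7.11×10⁻³
  candidate Q: M = 6.92×10⁻³
  candidate J: M = 3.08×10⁻³
Candidate S has the largest M.

candidate S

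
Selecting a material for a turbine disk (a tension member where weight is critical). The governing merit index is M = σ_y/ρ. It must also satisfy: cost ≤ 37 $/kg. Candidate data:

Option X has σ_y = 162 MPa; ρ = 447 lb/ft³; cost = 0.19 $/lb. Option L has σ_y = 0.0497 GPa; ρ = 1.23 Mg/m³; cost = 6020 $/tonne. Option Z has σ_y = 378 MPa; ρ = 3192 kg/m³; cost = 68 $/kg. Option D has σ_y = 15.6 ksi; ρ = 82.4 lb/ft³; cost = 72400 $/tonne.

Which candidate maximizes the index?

Screen on constraints: cost ≤ 37 $/kg. Survivors: option X, option L.
After converting to SI:
  option X: σ_y = 162.0 MPa, ρ = 7160 kg/m³
  option L: σ_y = 49.70 MPa, ρ = 1230 kg/m³
  option L: M = 40.4 kN·m/kg
  option X: M = 22.6 kN·m/kg
Option L ranks first.

option L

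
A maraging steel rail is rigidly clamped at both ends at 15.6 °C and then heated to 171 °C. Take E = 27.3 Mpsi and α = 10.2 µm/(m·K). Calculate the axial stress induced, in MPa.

E = 27.3 Mpsi = 188.2 GPa.
ΔT = 155.4 K. Constrained thermal stress σ = E·α·ΔT = 188.2×10³ MPa × 10.2×10⁻⁶ × 155.4 = 298 MPa (compressive).

298 MPa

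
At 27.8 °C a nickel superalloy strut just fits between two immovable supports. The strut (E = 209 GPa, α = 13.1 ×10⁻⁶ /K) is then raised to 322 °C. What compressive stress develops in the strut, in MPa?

ΔT = 294.2 K. Constrained thermal stress σ = E·α·ΔT = 209.0×10³ MPa × 13.1×10⁻⁶ × 294.2 = 805 MPa (compressive).

805 MPa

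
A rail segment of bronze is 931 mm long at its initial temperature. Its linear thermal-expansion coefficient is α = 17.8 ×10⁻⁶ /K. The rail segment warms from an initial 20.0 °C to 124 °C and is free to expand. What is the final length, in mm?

932.72 mm

ΔT = 124 − 20.0 = 104.0 K.
ΔL = α·L₀·ΔT = 17.8×10⁻⁶ × 931 mm × 104.0 K = 1.72 mm.
L = L₀ + ΔL = 931 + 1.72 = 932.72 mm.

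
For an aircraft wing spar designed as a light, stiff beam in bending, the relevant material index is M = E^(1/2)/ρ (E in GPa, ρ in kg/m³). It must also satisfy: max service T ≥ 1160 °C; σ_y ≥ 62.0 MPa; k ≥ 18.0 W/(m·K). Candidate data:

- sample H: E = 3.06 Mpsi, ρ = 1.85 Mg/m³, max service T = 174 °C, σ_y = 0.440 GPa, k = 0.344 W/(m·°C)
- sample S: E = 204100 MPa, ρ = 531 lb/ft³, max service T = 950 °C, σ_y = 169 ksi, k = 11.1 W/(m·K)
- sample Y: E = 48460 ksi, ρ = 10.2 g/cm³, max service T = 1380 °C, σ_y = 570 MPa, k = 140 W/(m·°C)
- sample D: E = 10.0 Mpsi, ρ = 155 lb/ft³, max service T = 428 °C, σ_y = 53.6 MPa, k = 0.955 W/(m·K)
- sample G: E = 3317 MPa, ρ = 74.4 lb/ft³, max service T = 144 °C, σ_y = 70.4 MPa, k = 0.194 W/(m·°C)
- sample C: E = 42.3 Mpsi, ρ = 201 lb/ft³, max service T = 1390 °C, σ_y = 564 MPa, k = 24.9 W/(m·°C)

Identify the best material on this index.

Screen on constraints: max service T ≥ 1160 °C; σ_y ≥ 62.0 MPa; k ≥ 18.0 W/(m·K). Survivors: sample Y, sample C.
Normalizing units and computing the index:
  sample Y: E = 334.1 GPa, ρ = 10200 kg/m³
  sample C: E = 291.6 GPa, ρ = 3220 kg/m³
  sample C: M = 5.30×10⁻³
  sample Y: M = 1.79×10⁻³
Sample C has the largest M.

sample C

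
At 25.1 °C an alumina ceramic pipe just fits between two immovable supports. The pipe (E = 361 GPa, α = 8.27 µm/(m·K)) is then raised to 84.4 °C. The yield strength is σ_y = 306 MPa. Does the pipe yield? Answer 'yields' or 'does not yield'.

does not yield

ΔT = 59.30 K. Constrained thermal stress σ = E·α·ΔT = 361.0×10³ MPa × 8.27×10⁻⁶ × 59.30 = 177 MPa (compressive).
Compare to σ_y = 306 MPa: σ < σ_y, so it does not yield.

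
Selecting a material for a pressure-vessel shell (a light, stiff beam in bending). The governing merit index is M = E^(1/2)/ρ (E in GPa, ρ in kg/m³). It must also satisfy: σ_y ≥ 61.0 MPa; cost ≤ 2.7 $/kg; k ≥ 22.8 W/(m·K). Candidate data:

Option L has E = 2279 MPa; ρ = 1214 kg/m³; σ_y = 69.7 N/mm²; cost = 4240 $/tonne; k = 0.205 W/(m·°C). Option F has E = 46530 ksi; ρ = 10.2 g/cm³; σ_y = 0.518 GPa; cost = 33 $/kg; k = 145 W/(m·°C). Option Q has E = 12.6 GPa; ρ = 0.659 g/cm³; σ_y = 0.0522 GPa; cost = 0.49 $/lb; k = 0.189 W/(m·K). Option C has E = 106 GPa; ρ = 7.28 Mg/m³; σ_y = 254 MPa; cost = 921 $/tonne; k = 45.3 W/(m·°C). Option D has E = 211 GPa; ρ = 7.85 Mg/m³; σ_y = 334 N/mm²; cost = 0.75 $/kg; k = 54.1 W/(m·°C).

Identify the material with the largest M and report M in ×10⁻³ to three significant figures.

Screen on constraints: σ_y ≥ 61.0 MPa; cost ≤ 2.7 $/kg; k ≥ 22.8 W/(m·K). Survivors: option C, option D.
In SI units:
  option C: E = 106.0 GPa, ρ = 7280 kg/m³
  option D: E = 211.0 GPa, ρ = 7850 kg/m³
  option D: M = 1.85×10⁻³
  option C: M = 1.41×10⁻³
Option D has the largest M.

option D, M = 1.85×10⁻³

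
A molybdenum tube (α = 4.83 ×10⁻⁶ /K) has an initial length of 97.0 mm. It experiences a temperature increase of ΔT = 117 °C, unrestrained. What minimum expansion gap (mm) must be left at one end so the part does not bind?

0.0548 mm

ΔL = α·L₀·ΔT = 4.83×10⁻⁶ × 97.0 mm × 117.0 K = 0.0548 mm.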